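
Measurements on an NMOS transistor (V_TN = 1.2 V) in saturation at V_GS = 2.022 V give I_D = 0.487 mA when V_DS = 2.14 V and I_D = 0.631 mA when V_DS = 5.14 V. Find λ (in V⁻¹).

λ = 0.125 V⁻¹

With V_GS fixed, I_D ∝ (1 + λ V_DS) in saturation, so I_D2/I_D1 = (1 + λ V_DS2)/(1 + λ V_DS1).
0.631/0.487 = 1.296 = (1 + 5.14 λ)/(1 + 2.14 λ).
Solving: λ (I_D1 V_DS2 − I_D2 V_DS1) = I_D2 − I_D1, so λ = (0.631 − 0.487) / (0.487 × 5.14 − 0.631 × 2.14) = 0.144 / 1.15 = 0.125 V⁻¹.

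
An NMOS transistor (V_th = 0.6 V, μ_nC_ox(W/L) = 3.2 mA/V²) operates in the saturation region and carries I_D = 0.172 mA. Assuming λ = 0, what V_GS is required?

V_GS = 0.928 V

In saturation I_D = ½ k_n (V_GS − V_th)², so V_GS − V_th = √(2 I_D / k_n) = √(2 × 0.172 / 3.2) = 0.328 V.
V_GS = 0.6 + 0.328 = 0.928 V.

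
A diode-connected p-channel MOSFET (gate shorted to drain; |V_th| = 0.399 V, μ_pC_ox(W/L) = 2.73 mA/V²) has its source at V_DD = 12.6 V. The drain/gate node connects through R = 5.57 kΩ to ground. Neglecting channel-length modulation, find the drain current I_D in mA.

I_D = 1.97 mA

With gate tied to drain, V_SG = V_SD ≥ V_SG − |V_th|, so the device is in saturation.
KCL at the drain: ½ k_p (V_SG − |V_th|)² = (V_DD − V_SG)/R.
Let x = V_SG − 0.399. Then 7.6 x² + x − 12.2 = 0, giving x = 1.2 V (positive root), so V_SG = 1.6 V.
I_D = (V_DD − V_SG)/R = (12.6 − 1.6) / 5.57 = 1.97 mA.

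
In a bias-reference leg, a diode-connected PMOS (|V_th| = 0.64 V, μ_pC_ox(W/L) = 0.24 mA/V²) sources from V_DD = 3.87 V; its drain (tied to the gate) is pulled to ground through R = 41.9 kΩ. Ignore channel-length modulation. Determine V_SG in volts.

V_SG = 1.35 V

With gate tied to drain, V_SG = V_SD ≥ V_SG − |V_th|, so the device is in saturation.
KCL at the drain: ½ k_p (V_SG − |V_th|)² = (V_DD − V_SG)/R.
Let x = V_SG − 0.64. Then 5.03 x² + x − 3.23 = 0, giving x = 0.708 V (positive root), so V_SG = 1.35 V.
I_D = (V_DD − V_SG)/R = (3.87 − 1.35) / 41.9 = 0.0602 mA.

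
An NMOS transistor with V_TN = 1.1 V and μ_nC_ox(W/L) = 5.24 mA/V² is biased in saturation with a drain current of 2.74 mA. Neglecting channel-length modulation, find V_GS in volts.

V_GS = 2.12 V

In saturation I_D = ½ k_n (V_GS − V_TN)², so V_GS − V_TN = √(2 I_D / k_n) = √(2 × 2.74 / 5.24) = 1.02 V.
V_GS = 1.1 + 1.02 = 2.12 V.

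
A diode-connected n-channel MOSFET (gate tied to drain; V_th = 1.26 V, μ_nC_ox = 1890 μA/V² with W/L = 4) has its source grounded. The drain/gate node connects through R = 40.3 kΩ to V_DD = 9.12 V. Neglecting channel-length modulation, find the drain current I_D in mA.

With gate tied to drain, V_GS = V_DS ≥ V_GS − V_th, so the device is in saturation.
k_n = μ_nC_ox · (W/L) = 7.56 mA/V².
KCL at the drain: ½ k_n (V_GS − V_th)² = (V_DD − V_GS)/R.
Let x = V_GS − 1.26. Then 152 x² + x − 7.86 = 0, giving x = 0.224 V (positive root), so V_GS = 1.48 V.
I_D = (V_DD − V_GS)/R = (9.12 − 1.48) / 40.3 = 0.189 mA.

I_D = 0.189 mA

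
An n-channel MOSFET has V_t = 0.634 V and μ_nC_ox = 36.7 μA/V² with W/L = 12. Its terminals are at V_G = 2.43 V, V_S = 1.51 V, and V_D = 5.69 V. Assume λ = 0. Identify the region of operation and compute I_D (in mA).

Saturation; I_D = 0.0180 mA

V_GS = V_G − V_S = 2.43 − 1.51 = 0.92 V; V_DS = V_D − V_S = 5.69 − 1.51 = 4.18 V.
k_n = μ_nC_ox · (W/L) = 0.4404 mA/V².
V_ov = V_GS − V_t = 0.92 − 0.634 = 0.286 V.
Since V_DS = 4.18 V ≥ V_ov = 0.286 V, the device is in saturation.
I_D = ½ k_n V_ov² = 0.5 × 0.4404 × 0.286² = 0.018 mA.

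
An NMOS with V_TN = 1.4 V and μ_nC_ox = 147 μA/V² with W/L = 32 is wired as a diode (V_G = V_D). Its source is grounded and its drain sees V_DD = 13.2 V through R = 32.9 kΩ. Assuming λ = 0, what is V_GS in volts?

V_GS = 1.78 V

With gate tied to drain, V_GS = V_DS ≥ V_GS − V_TN, so the device is in saturation.
k_n = μ_nC_ox · (W/L) = 4.704 mA/V².
KCL at the drain: ½ k_n (V_GS − V_TN)² = (V_DD − V_GS)/R.
Let x = V_GS − 1.4. Then 77.4 x² + x − 11.8 = 0, giving x = 0.384 V (positive root), so V_GS = 1.78 V.
I_D = (V_DD − V_GS)/R = (13.2 − 1.78) / 32.9 = 0.347 mA.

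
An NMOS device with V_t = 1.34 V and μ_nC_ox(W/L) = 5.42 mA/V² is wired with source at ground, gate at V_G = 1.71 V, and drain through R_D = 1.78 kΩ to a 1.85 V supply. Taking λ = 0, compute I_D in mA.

V_GS = V_G = 1.71 V, so V_ov = 1.71 − 1.34 = 0.37 V.
Assume saturation: I_D = ½ k_n V_ov² = 0.5 × 5.42 × 0.37² = 0.371 mA, giving V_DS = V_DD − I_D R_D = 1.85 − 0.371 × 1.78 = 1.19 V.
V_DS = 1.19 V ≥ V_ov = 0.37 V, confirming saturation.

I_D = 0.371 mA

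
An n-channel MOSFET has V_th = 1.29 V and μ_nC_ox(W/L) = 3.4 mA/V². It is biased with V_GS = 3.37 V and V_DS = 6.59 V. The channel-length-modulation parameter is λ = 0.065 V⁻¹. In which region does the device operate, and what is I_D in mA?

Saturation; I_D = 10.5 mA

V_ov = V_GS − V_th = 3.37 − 1.29 = 2.08 V.
Since V_DS = 6.59 V ≥ V_ov = 2.08 V, the device is in saturation.
I_D = ½ k_n V_ov² (1 + λ V_DS) = 0.5 × 3.4 × 2.08² × (1 + 0.065 × 6.59) = 10.5 mA.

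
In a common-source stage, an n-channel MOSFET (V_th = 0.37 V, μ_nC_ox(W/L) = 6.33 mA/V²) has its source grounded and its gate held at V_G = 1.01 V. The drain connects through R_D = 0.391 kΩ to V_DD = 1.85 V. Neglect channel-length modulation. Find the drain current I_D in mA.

I_D = 1.30 mA

V_GS = V_G = 1.01 V, so V_ov = 1.01 − 0.37 = 0.64 V.
Assume saturation: I_D = ½ k_n V_ov² = 0.5 × 6.33 × 0.64² = 1.3 mA, giving V_DS = V_DD − I_D R_D = 1.85 − 1.3 × 0.391 = 1.34 V.
V_DS = 1.34 V ≥ V_ov = 0.64 V, confirming saturation.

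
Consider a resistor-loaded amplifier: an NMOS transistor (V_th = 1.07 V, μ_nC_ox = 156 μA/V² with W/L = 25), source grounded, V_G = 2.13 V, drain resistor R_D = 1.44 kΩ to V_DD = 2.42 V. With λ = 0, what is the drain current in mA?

V_GS = V_G = 2.13 V, so V_ov = 2.13 − 1.07 = 1.06 V.
k_n = μ_nC_ox · (W/L) = 3.9 mA/V².
Assume saturation: I_D = ½ k_n V_ov² = 0.5 × 3.9 × 1.06² = 2.19 mA, giving V_DS = V_DD − I_D R_D = 2.42 − 2.19 × 1.44 = -0.735 V.
But -0.735 V < V_ov = 1.06 V, so the device is actually in triode.
In triode I_D = k_n[V_ov V_DS − ½ V_DS²] and I_D = (V_DD − V_DS)/R_D. Equating: 2.81 V_DS² − 6.953 V_DS + 2.42 = 0, giving V_DS = 0.419 V (the root below V_ov).
I_D = (2.42 − 0.419) / 1.44 = 1.39 mA.

I_D = 1.39 mA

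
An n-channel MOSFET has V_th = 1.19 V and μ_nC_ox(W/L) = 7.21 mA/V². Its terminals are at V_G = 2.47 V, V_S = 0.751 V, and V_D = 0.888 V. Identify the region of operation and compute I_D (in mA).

Triode; I_D = 0.455 mA

V_GS = V_G − V_S = 2.47 − 0.751 = 1.72 V; V_DS = V_D − V_S = 0.888 − 0.751 = 0.137 V.
V_ov = V_GS − V_th = 1.72 − 1.19 = 0.529 V.
Since V_DS = 0.137 V < V_ov = 0.529 V, the device is in the triode region.
I_D = k_n [V_ov · V_DS − ½ V_DS²] = 7.21 × [0.529 × 0.137 − 0.5 × 0.137²] = 0.455 mA.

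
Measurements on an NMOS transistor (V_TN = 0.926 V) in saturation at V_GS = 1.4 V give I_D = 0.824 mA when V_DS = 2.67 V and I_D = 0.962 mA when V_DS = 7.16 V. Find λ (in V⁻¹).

With V_GS fixed, I_D ∝ (1 + λ V_DS) in saturation, so I_D2/I_D1 = (1 + λ V_DS2)/(1 + λ V_DS1).
0.962/0.824 = 1.167 = (1 + 7.16 λ)/(1 + 2.67 λ).
Solving: λ (I_D1 V_DS2 − I_D2 V_DS1) = I_D2 − I_D1, so λ = (0.962 − 0.824) / (0.824 × 7.16 − 0.962 × 2.67) = 0.138 / 3.33 = 0.0414 V⁻¹.

λ = 0.0414 V⁻¹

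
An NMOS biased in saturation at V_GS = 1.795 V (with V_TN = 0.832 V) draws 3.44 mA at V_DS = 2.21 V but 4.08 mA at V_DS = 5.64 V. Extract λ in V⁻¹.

λ = 0.0616 V⁻¹

With V_GS fixed, I_D ∝ (1 + λ V_DS) in saturation, so I_D2/I_D1 = (1 + λ V_DS2)/(1 + λ V_DS1).
4.08/3.44 = 1.186 = (1 + 5.64 λ)/(1 + 2.21 λ).
Solving: λ (I_D1 V_DS2 − I_D2 V_DS1) = I_D2 − I_D1, so λ = (4.08 − 3.44) / (3.44 × 5.64 − 4.08 × 2.21) = 0.64 / 10.4 = 0.0616 V⁻¹.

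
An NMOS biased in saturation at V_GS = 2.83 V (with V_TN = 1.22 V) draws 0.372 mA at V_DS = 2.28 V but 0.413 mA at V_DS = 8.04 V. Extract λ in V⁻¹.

λ = 0.0200 V⁻¹

With V_GS fixed, I_D ∝ (1 + λ V_DS) in saturation, so I_D2/I_D1 = (1 + λ V_DS2)/(1 + λ V_DS1).
0.413/0.372 = 1.11 = (1 + 8.04 λ)/(1 + 2.28 λ).
Solving: λ (I_D1 V_DS2 − I_D2 V_DS1) = I_D2 − I_D1, so λ = (0.413 − 0.372) / (0.372 × 8.04 − 0.413 × 2.28) = 0.041 / 2.05 = 0.02 V⁻¹.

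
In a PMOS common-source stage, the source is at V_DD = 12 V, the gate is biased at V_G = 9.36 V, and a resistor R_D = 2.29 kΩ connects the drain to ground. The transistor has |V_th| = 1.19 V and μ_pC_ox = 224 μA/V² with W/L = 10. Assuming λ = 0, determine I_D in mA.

V_SG = V_DD − V_G = 12 − 9.36 = 2.64 V, so V_ov = 2.64 − 1.19 = 1.45 V.
k_p = μ_pC_ox · (W/L) = 2.24 mA/V².
Assume saturation: I_D = ½ k_p V_ov² = 0.5 × 2.24 × 1.45² = 2.35 mA, giving V_SD = V_DD − I_D R_D = 12 − 2.35 × 2.29 = 6.61 V.
V_SD = 6.61 V ≥ V_ov = 1.45 V, confirming saturation.

I_D = 2.35 mA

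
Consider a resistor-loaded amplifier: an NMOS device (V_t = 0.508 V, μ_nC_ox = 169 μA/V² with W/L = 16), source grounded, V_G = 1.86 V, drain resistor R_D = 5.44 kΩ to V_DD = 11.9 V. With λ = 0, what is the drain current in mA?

V_GS = V_G = 1.86 V, so V_ov = 1.86 − 0.508 = 1.35 V.
k_n = μ_nC_ox · (W/L) = 2.704 mA/V².
Assume saturation: I_D = ½ k_n V_ov² = 0.5 × 2.704 × 1.35² = 2.47 mA, giving V_DS = V_DD − I_D R_D = 11.9 − 2.47 × 5.44 = -1.54 V.
But -1.54 V < V_ov = 1.35 V, so the device is actually in triode.
In triode I_D = k_n[V_ov V_DS − ½ V_DS²] and I_D = (V_DD − V_DS)/R_D. Equating: 7.35 V_DS² − 20.89 V_DS + 11.9 = 0, giving V_DS = 0.789 V (the root below V_ov).
I_D = (11.9 − 0.789) / 5.44 = 2.04 mA.

I_D = 2.04 mA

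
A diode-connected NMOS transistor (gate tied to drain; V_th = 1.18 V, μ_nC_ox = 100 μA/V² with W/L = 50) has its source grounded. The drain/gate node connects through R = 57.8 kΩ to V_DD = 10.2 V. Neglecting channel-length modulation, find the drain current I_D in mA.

I_D = 0.152 mA

With gate tied to drain, V_GS = V_DS ≥ V_GS − V_th, so the device is in saturation.
k_n = μ_nC_ox · (W/L) = 5 mA/V².
KCL at the drain: ½ k_n (V_GS − V_th)² = (V_DD − V_GS)/R.
Let x = V_GS − 1.18. Then 144 x² + x − 9.02 = 0, giving x = 0.246 V (positive root), so V_GS = 1.43 V.
I_D = (V_DD − V_GS)/R = (10.2 − 1.43) / 57.8 = 0.152 mA.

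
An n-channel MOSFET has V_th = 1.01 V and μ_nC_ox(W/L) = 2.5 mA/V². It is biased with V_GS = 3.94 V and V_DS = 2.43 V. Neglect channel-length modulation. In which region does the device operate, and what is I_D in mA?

Triode; I_D = 10.4 mA

V_ov = V_GS − V_th = 3.94 − 1.01 = 2.93 V.
Since V_DS = 2.43 V < V_ov = 2.93 V, the device is in the triode region.
I_D = k_n [V_ov · V_DS − ½ V_DS²] = 2.5 × [2.93 × 2.43 − 0.5 × 2.43²] = 10.4 mA.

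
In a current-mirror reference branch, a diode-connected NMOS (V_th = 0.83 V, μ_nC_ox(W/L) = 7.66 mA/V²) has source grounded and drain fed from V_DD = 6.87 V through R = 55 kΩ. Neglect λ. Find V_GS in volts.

With gate tied to drain, V_GS = V_DS ≥ V_GS − V_th, so the device is in saturation.
KCL at the drain: ½ k_n (V_GS − V_th)² = (V_DD − V_GS)/R.
Let x = V_GS − 0.83. Then 211 x² + x − 6.04 = 0, giving x = 0.167 V (positive root), so V_GS = 0.997 V.
I_D = (V_DD − V_GS)/R = (6.87 − 0.997) / 55 = 0.107 mA.

V_GS = 0.997 V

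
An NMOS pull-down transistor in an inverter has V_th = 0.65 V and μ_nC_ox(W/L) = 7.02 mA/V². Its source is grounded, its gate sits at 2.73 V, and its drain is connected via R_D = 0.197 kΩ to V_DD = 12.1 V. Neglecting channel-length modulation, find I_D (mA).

V_GS = V_G = 2.73 V, so V_ov = 2.73 − 0.65 = 2.08 V.
Assume saturation: I_D = ½ k_n V_ov² = 0.5 × 7.02 × 2.08² = 15.2 mA, giving V_DS = V_DD − I_D R_D = 12.1 − 15.2 × 0.197 = 9.11 V.
V_DS = 9.11 V ≥ V_ov = 2.08 V, confirming saturation.

I_D = 15.2 mA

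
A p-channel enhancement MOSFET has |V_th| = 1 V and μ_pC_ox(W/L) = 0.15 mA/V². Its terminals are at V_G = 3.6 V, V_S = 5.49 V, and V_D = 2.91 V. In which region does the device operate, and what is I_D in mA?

Saturation; I_D = 0.0594 mA

V_SG = V_S − V_G = 5.49 − 3.6 = 1.89 V; V_SD = V_S − V_D = 5.49 − 2.91 = 2.58 V.
V_ov = V_SG − |V_th| = 1.89 − 1 = 0.89 V.
Since V_SD = 2.58 V ≥ V_ov = 0.89 V, the device is in saturation.
I_D = ½ k_p V_ov² = 0.5 × 0.15 × 0.89² = 0.0594 mA.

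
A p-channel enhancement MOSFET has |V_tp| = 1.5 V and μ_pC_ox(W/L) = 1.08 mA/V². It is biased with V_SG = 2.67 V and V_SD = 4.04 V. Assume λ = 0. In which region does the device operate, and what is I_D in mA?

V_ov = V_SG − |V_tp| = 2.67 − 1.5 = 1.17 V.
Since V_SD = 4.04 V ≥ V_ov = 1.17 V, the device is in saturation.
I_D = ½ k_p V_ov² = 0.5 × 1.08 × 1.17² = 0.739 mA.

Saturation; I_D = 0.739 mA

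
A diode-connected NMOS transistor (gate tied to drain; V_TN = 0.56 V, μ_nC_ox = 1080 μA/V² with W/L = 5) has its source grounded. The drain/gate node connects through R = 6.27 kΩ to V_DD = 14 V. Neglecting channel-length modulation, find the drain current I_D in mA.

With gate tied to drain, V_GS = V_DS ≥ V_GS − V_TN, so the device is in saturation.
k_n = μ_nC_ox · (W/L) = 5.4 mA/V².
KCL at the drain: ½ k_n (V_GS − V_TN)² = (V_DD − V_GS)/R.
Let x = V_GS − 0.56. Then 16.9 x² + x − 13.44 = 0, giving x = 0.862 V (positive root), so V_GS = 1.42 V.
I_D = (V_DD − V_GS)/R = (14 − 1.42) / 6.27 = 2.01 mA.

I_D = 2.01 mA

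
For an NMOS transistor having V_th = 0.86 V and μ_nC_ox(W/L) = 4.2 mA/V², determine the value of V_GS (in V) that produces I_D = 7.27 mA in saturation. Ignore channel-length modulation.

In saturation I_D = ½ k_n (V_GS − V_th)², so V_GS − V_th = √(2 I_D / k_n) = √(2 × 7.27 / 4.2) = 1.86 V.
V_GS = 0.86 + 1.86 = 2.72 V.

V_GS = 2.72 V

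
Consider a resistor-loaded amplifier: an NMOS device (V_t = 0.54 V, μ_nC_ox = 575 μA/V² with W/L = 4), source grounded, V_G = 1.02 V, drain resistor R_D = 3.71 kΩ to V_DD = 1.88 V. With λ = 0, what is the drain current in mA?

I_D = 0.265 mA

V_GS = V_G = 1.02 V, so V_ov = 1.02 − 0.54 = 0.48 V.
k_n = μ_nC_ox · (W/L) = 2.3 mA/V².
Assume saturation: I_D = ½ k_n V_ov² = 0.5 × 2.3 × 0.48² = 0.265 mA, giving V_DS = V_DD − I_D R_D = 1.88 − 0.265 × 3.71 = 0.897 V.
V_DS = 0.897 V ≥ V_ov = 0.48 V, confirming saturation.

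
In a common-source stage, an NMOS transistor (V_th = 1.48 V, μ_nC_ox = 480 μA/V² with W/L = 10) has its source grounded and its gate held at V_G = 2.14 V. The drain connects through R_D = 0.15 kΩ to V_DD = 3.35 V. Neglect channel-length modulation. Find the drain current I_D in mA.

V_GS = V_G = 2.14 V, so V_ov = 2.14 − 1.48 = 0.66 V.
k_n = μ_nC_ox · (W/L) = 4.8 mA/V².
Assume saturation: I_D = ½ k_n V_ov² = 0.5 × 4.8 × 0.66² = 1.05 mA, giving V_DS = V_DD − I_D R_D = 3.35 − 1.05 × 0.15 = 3.19 V.
V_DS = 3.19 V ≥ V_ov = 0.66 V, confirming saturation.

I_D = 1.05 mA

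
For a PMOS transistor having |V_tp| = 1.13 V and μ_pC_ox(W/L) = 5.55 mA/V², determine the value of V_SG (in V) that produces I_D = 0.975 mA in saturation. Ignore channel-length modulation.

In saturation I_D = ½ k_p (V_SG − |V_tp|)², so V_SG − |V_tp| = √(2 I_D / k_p) = √(2 × 0.975 / 5.55) = 0.593 V.
V_SG = 1.13 + 0.593 = 1.72 V.

V_SG = 1.72 V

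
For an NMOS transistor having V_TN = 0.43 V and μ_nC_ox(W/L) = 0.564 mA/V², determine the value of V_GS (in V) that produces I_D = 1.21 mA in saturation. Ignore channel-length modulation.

In saturation I_D = ½ k_n (V_GS − V_TN)², so V_GS − V_TN = √(2 I_D / k_n) = √(2 × 1.21 / 0.564) = 2.07 V.
V_GS = 0.43 + 2.07 = 2.5 V.

V_GS = 2.50 V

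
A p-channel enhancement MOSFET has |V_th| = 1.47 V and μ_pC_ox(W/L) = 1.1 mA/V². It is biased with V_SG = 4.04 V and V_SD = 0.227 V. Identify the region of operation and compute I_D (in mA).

Triode; I_D = 0.613 mA

V_ov = V_SG − |V_th| = 4.04 − 1.47 = 2.57 V.
Since V_SD = 0.227 V < V_ov = 2.57 V, the device is in the triode region.
I_D = k_p [V_ov · V_SD − ½ V_SD²] = 1.1 × [2.57 × 0.227 − 0.5 × 0.227²] = 0.613 mA.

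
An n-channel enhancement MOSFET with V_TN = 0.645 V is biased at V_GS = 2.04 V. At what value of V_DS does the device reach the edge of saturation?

V_DS,sat = 1.40 V

The boundary between triode and saturation is V_DS = V_GS − V_TN = V_ov.
V_ov = 2.04 − 0.645 = 1.4 V.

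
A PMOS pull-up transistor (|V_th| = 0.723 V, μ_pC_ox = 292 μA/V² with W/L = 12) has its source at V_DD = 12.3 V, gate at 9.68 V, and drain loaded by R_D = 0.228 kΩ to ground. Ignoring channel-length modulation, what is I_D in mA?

I_D = 6.30 mA

V_SG = V_DD − V_G = 12.3 − 9.68 = 2.62 V, so V_ov = 2.62 − 0.723 = 1.9 V.
k_p = μ_pC_ox · (W/L) = 3.504 mA/V².
Assume saturation: I_D = ½ k_p V_ov² = 0.5 × 3.504 × 1.9² = 6.3 mA, giving V_SD = V_DD − I_D R_D = 12.3 − 6.3 × 0.228 = 10.9 V.
V_SD = 10.9 V ≥ V_ov = 1.9 V, confirming saturation.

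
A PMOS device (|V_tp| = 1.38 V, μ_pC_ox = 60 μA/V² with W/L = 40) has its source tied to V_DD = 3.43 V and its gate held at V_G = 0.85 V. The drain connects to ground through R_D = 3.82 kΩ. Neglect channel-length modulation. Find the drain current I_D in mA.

V_SG = V_DD − V_G = 3.43 − 0.85 = 2.58 V, so V_ov = 2.58 − 1.38 = 1.2 V.
k_p = μ_pC_ox · (W/L) = 2.4 mA/V².
Assume saturation: I_D = ½ k_p V_ov² = 0.5 × 2.4 × 1.2² = 1.73 mA, giving V_SD = V_DD − I_D R_D = 3.43 − 1.73 × 3.82 = -3.17 V.
But -3.17 V < V_ov = 1.2 V, so the device is actually in triode.
In triode I_D = k_p[V_ov V_SD − ½ V_SD²] and I_D = (V_DD − V_SD)/R_D. Equating: 4.58 V_SD² − 12 V_SD + 3.43 = 0, giving V_SD = 0.327 V (the root below V_ov).
I_D = (3.43 − 0.327) / 3.82 = 0.812 mA.

I_D = 0.812 mA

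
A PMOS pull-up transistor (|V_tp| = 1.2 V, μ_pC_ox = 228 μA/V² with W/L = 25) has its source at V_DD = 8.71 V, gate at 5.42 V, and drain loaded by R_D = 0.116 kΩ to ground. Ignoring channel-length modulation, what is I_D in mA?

I_D = 12.4 mA

V_SG = V_DD − V_G = 8.71 − 5.42 = 3.29 V, so V_ov = 3.29 − 1.2 = 2.09 V.
k_p = μ_pC_ox · (W/L) = 5.7 mA/V².
Assume saturation: I_D = ½ k_p V_ov² = 0.5 × 5.7 × 2.09² = 12.4 mA, giving V_SD = V_DD − I_D R_D = 8.71 − 12.4 × 0.116 = 7.27 V.
V_SD = 7.27 V ≥ V_ov = 2.09 V, confirming saturation.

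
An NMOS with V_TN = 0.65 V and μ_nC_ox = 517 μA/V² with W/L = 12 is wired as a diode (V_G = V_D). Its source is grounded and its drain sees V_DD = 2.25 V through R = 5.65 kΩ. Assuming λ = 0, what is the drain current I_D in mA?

I_D = 0.235 mA

With gate tied to drain, V_GS = V_DS ≥ V_GS − V_TN, so the device is in saturation.
k_n = μ_nC_ox · (W/L) = 6.204 mA/V².
KCL at the drain: ½ k_n (V_GS − V_TN)² = (V_DD − V_GS)/R.
Let x = V_GS − 0.65. Then 17.5 x² + x − 1.6 = 0, giving x = 0.275 V (positive root), so V_GS = 0.925 V.
I_D = (V_DD − V_GS)/R = (2.25 − 0.925) / 5.65 = 0.235 mA.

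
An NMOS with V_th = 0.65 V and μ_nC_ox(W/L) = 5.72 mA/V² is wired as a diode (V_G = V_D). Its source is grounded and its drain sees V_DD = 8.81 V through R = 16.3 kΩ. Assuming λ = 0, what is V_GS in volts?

With gate tied to drain, V_GS = V_DS ≥ V_GS − V_th, so the device is in saturation.
KCL at the drain: ½ k_n (V_GS − V_th)² = (V_DD − V_GS)/R.
Let x = V_GS − 0.65. Then 46.6 x² + x − 8.16 = 0, giving x = 0.408 V (positive root), so V_GS = 1.06 V.
I_D = (V_DD − V_GS)/R = (8.81 − 1.06) / 16.3 = 0.476 mA.

V_GS = 1.06 V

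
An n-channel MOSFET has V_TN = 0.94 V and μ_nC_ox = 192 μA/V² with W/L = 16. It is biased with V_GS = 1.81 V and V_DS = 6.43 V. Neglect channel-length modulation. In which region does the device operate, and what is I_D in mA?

k_n = μ_nC_ox · (W/L) = 3.072 mA/V².
V_ov = V_GS − V_TN = 1.81 − 0.94 = 0.87 V.
Since V_DS = 6.43 V ≥ V_ov = 0.87 V, the device is in saturation.
I_D = ½ k_n V_ov² = 0.5 × 3.072 × 0.87² = 1.16 mA.

Saturation; I_D = 1.16 mA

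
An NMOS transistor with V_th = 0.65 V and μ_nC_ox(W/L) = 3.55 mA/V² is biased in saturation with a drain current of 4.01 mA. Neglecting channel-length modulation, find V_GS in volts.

V_GS = 2.15 V

In saturation I_D = ½ k_n (V_GS − V_th)², so V_GS − V_th = √(2 I_D / k_n) = √(2 × 4.01 / 3.55) = 1.5 V.
V_GS = 0.65 + 1.5 = 2.15 V.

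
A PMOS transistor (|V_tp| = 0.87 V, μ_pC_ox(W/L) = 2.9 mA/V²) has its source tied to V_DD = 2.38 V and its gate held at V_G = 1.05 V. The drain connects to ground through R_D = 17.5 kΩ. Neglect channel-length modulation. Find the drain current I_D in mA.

V_SG = V_DD − V_G = 2.38 − 1.05 = 1.33 V, so V_ov = 1.33 − 0.87 = 0.46 V.
Assume saturation: I_D = ½ k_p V_ov² = 0.5 × 2.9 × 0.46² = 0.307 mA, giving V_SD = V_DD − I_D R_D = 2.38 − 0.307 × 17.5 = -2.99 V.
But -2.99 V < V_ov = 0.46 V, so the device is actually in triode.
In triode I_D = k_p[V_ov V_SD − ½ V_SD²] and I_D = (V_DD − V_SD)/R_D. Equating: 25.4 V_SD² − 24.34 V_SD + 2.38 = 0, giving V_SD = 0.11 V (the root below V_ov).
I_D = (2.38 − 0.11) / 17.5 = 0.13 mA.

I_D = 0.130 mA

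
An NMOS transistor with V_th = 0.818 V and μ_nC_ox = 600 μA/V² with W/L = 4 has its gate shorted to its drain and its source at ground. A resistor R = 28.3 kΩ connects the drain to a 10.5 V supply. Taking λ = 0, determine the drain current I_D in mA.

With gate tied to drain, V_GS = V_DS ≥ V_GS − V_th, so the device is in saturation.
k_n = μ_nC_ox · (W/L) = 2.4 mA/V².
KCL at the drain: ½ k_n (V_GS − V_th)² = (V_DD − V_GS)/R.
Let x = V_GS − 0.818. Then 34 x² + x − 9.682 = 0, giving x = 0.519 V (positive root), so V_GS = 1.34 V.
I_D = (V_DD − V_GS)/R = (10.5 − 1.34) / 28.3 = 0.324 mA.

I_D = 0.324 mA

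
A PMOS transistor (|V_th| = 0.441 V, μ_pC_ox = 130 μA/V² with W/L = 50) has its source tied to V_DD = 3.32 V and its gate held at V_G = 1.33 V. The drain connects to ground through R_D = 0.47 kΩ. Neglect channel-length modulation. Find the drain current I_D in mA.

I_D = 5.54 mA

V_SG = V_DD − V_G = 3.32 − 1.33 = 1.99 V, so V_ov = 1.99 − 0.441 = 1.55 V.
k_p = μ_pC_ox · (W/L) = 6.5 mA/V².
Assume saturation: I_D = ½ k_p V_ov² = 0.5 × 6.5 × 1.55² = 7.8 mA, giving V_SD = V_DD − I_D R_D = 3.32 − 7.8 × 0.47 = -0.345 V.
But -0.345 V < V_ov = 1.55 V, so the device is actually in triode.
In triode I_D = k_p[V_ov V_SD − ½ V_SD²] and I_D = (V_DD − V_SD)/R_D. Equating: 1.53 V_SD² − 5.732 V_SD + 3.32 = 0, giving V_SD = 0.716 V (the root below V_ov).
I_D = (3.32 − 0.716) / 0.47 = 5.54 mA.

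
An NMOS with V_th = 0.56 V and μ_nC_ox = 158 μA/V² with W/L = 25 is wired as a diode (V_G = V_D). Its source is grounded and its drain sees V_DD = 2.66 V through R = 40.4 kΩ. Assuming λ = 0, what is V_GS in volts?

V_GS = 0.716 V

With gate tied to drain, V_GS = V_DS ≥ V_GS − V_th, so the device is in saturation.
k_n = μ_nC_ox · (W/L) = 3.95 mA/V².
KCL at the drain: ½ k_n (V_GS − V_th)² = (V_DD − V_GS)/R.
Let x = V_GS − 0.56. Then 79.8 x² + x − 2.1 = 0, giving x = 0.156 V (positive root), so V_GS = 0.716 V.
I_D = (V_DD − V_GS)/R = (2.66 − 0.716) / 40.4 = 0.0481 mA.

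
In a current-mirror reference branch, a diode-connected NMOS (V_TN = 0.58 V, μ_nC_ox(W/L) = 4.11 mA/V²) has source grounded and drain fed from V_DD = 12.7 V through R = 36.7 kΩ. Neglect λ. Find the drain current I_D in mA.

With gate tied to drain, V_GS = V_DS ≥ V_GS − V_TN, so the device is in saturation.
KCL at the drain: ½ k_n (V_GS − V_TN)² = (V_DD − V_GS)/R.
Let x = V_GS − 0.58. Then 75.4 x² + x − 12.12 = 0, giving x = 0.394 V (positive root), so V_GS = 0.974 V.
I_D = (V_DD − V_GS)/R = (12.7 − 0.974) / 36.7 = 0.32 mA.

I_D = 0.320 mA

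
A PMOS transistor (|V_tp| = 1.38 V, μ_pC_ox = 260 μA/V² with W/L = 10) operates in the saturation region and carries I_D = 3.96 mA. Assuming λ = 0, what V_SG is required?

V_SG = 3.13 V

k_p = μ_pC_ox · (W/L) = 2.6 mA/V².
In saturation I_D = ½ k_p (V_SG − |V_tp|)², so V_SG − |V_tp| = √(2 I_D / k_p) = √(2 × 3.96 / 2.6) = 1.75 V.
V_SG = 1.38 + 1.75 = 3.13 V.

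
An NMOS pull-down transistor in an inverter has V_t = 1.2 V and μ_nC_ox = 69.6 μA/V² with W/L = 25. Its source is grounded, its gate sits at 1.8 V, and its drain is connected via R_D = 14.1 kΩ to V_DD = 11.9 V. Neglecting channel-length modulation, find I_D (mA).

V_GS = V_G = 1.8 V, so V_ov = 1.8 − 1.2 = 0.6 V.
k_n = μ_nC_ox · (W/L) = 1.74 mA/V².
Assume saturation: I_D = ½ k_n V_ov² = 0.5 × 1.74 × 0.6² = 0.313 mA, giving V_DS = V_DD − I_D R_D = 11.9 − 0.313 × 14.1 = 7.48 V.
V_DS = 7.48 V ≥ V_ov = 0.6 V, confirming saturation.

I_D = 0.313 mA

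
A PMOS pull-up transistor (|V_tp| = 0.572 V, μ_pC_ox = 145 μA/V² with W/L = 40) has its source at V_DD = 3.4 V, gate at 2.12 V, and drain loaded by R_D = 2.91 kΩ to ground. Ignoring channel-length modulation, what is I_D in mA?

I_D = 1.05 mA

V_SG = V_DD − V_G = 3.4 − 2.12 = 1.28 V, so V_ov = 1.28 − 0.572 = 0.708 V.
k_p = μ_pC_ox · (W/L) = 5.8 mA/V².
Assume saturation: I_D = ½ k_p V_ov² = 0.5 × 5.8 × 0.708² = 1.45 mA, giving V_SD = V_DD − I_D R_D = 3.4 − 1.45 × 2.91 = -0.83 V.
But -0.83 V < V_ov = 0.708 V, so the device is actually in triode.
In triode I_D = k_p[V_ov V_SD − ½ V_SD²] and I_D = (V_DD − V_SD)/R_D. Equating: 8.44 V_SD² − 12.95 V_SD + 3.4 = 0, giving V_SD = 0.336 V (the root below V_ov).
I_D = (3.4 − 0.336) / 2.91 = 1.05 mA.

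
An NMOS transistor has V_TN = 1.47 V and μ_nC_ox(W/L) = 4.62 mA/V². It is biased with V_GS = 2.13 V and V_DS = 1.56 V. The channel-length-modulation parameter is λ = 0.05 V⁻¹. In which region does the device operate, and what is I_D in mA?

Saturation; I_D = 1.08 mA

V_ov = V_GS − V_TN = 2.13 − 1.47 = 0.66 V.
Since V_DS = 1.56 V ≥ V_ov = 0.66 V, the device is in saturation.
I_D = ½ k_n V_ov² (1 + λ V_DS) = 0.5 × 4.62 × 0.66² × (1 + 0.05 × 1.56) = 1.08 mA.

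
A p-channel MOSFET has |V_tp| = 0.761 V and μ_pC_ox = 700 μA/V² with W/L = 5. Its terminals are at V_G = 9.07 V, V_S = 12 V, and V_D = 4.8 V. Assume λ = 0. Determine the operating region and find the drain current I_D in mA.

Saturation; I_D = 8.23 mA

V_SG = V_S − V_G = 12 − 9.07 = 2.93 V; V_SD = V_S − V_D = 12 − 4.8 = 7.2 V.
k_p = μ_pC_ox · (W/L) = 3.5 mA/V².
V_ov = V_SG − |V_tp| = 2.93 − 0.761 = 2.17 V.
Since V_SD = 7.2 V ≥ V_ov = 2.17 V, the device is in saturation.
I_D = ½ k_p V_ov² = 0.5 × 3.5 × 2.17² = 8.23 mA.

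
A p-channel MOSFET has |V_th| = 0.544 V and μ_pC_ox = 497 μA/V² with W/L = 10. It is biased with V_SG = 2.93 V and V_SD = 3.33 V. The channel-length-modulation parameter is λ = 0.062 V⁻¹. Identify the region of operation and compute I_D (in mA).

Saturation; I_D = 17.1 mA

k_p = μ_pC_ox · (W/L) = 4.97 mA/V².
V_ov = V_SG − |V_th| = 2.93 − 0.544 = 2.39 V.
Since V_SD = 3.33 V ≥ V_ov = 2.39 V, the device is in saturation.
I_D = ½ k_p V_ov² (1 + λ V_SD) = 0.5 × 4.97 × 2.39² × (1 + 0.062 × 3.33) = 17.1 mA.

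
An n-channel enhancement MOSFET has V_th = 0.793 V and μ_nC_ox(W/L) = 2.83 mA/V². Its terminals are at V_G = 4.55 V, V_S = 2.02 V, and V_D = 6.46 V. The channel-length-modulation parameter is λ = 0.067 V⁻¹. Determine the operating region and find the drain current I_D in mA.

V_GS = V_G − V_S = 4.55 − 2.02 = 2.53 V; V_DS = V_D − V_S = 6.46 − 2.02 = 4.44 V.
V_ov = V_GS − V_th = 2.53 − 0.793 = 1.74 V.
Since V_DS = 4.44 V ≥ V_ov = 1.74 V, the device is in saturation.
I_D = ½ k_n V_ov² (1 + λ V_DS) = 0.5 × 2.83 × 1.74² × (1 + 0.067 × 4.44) = 5.54 mA.

Saturation; I_D = 5.54 mA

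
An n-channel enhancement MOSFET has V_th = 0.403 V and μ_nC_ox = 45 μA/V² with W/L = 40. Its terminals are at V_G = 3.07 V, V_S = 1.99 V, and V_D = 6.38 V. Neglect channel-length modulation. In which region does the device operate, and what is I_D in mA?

Saturation; I_D = 0.412 mA

V_GS = V_G − V_S = 3.07 − 1.99 = 1.08 V; V_DS = V_D − V_S = 6.38 − 1.99 = 4.39 V.
k_n = μ_nC_ox · (W/L) = 1.8 mA/V².
V_ov = V_GS − V_th = 1.08 − 0.403 = 0.677 V.
Since V_DS = 4.39 V ≥ V_ov = 0.677 V, the device is in saturation.
I_D = ½ k_n V_ov² = 0.5 × 1.8 × 0.677² = 0.412 mA.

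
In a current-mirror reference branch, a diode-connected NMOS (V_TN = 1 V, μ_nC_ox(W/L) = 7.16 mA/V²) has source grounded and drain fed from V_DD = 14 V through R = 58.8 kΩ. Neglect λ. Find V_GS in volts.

V_GS = 1.25 V

With gate tied to drain, V_GS = V_DS ≥ V_GS − V_TN, so the device is in saturation.
KCL at the drain: ½ k_n (V_GS − V_TN)² = (V_DD − V_GS)/R.
Let x = V_GS − 1. Then 211 x² + x − 13 = 0, giving x = 0.246 V (positive root), so V_GS = 1.25 V.
I_D = (V_DD − V_GS)/R = (14 − 1.25) / 58.8 = 0.217 mA.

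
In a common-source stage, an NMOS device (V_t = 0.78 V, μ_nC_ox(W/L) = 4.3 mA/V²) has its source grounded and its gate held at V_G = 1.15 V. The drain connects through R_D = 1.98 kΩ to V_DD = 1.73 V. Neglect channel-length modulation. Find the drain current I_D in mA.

I_D = 0.294 mA

V_GS = V_G = 1.15 V, so V_ov = 1.15 − 0.78 = 0.37 V.
Assume saturation: I_D = ½ k_n V_ov² = 0.5 × 4.3 × 0.37² = 0.294 mA, giving V_DS = V_DD − I_D R_D = 1.73 − 0.294 × 1.98 = 1.15 V.
V_DS = 1.15 V ≥ V_ov = 0.37 V, confirming saturation.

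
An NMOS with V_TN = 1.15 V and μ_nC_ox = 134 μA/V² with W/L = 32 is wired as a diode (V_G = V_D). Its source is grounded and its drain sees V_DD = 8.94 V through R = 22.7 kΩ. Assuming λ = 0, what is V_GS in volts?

With gate tied to drain, V_GS = V_DS ≥ V_GS − V_TN, so the device is in saturation.
k_n = μ_nC_ox · (W/L) = 4.288 mA/V².
KCL at the drain: ½ k_n (V_GS − V_TN)² = (V_DD − V_GS)/R.
Let x = V_GS − 1.15. Then 48.7 x² + x − 7.79 = 0, giving x = 0.39 V (positive root), so V_GS = 1.54 V.
I_D = (V_DD − V_GS)/R = (8.94 − 1.54) / 22.7 = 0.326 mA.

V_GS = 1.54 V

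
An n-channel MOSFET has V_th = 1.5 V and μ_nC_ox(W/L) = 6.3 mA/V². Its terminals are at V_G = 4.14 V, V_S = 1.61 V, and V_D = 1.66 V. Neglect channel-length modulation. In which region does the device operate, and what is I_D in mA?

V_GS = V_G − V_S = 4.14 − 1.61 = 2.53 V; V_DS = V_D − V_S = 1.66 − 1.61 = 0.05 V.
V_ov = V_GS − V_th = 2.53 − 1.5 = 1.03 V.
Since V_DS = 0.05 V < V_ov = 1.03 V, the device is in the triode region.
I_D = k_n [V_ov · V_DS − ½ V_DS²] = 6.3 × [1.03 × 0.05 − 0.5 × 0.05²] = 0.317 mA.

Triode; I_D = 0.317 mA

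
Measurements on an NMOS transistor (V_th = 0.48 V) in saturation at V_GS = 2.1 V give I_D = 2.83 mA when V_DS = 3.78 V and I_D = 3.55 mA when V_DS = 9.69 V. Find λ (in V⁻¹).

With V_GS fixed, I_D ∝ (1 + λ V_DS) in saturation, so I_D2/I_D1 = (1 + λ V_DS2)/(1 + λ V_DS1).
3.55/2.83 = 1.254 = (1 + 9.69 λ)/(1 + 3.78 λ).
Solving: λ (I_D1 V_DS2 − I_D2 V_DS1) = I_D2 − I_D1, so λ = (3.55 − 2.83) / (2.83 × 9.69 − 3.55 × 3.78) = 0.72 / 14 = 0.0514 V⁻¹.

λ = 0.0514 V⁻¹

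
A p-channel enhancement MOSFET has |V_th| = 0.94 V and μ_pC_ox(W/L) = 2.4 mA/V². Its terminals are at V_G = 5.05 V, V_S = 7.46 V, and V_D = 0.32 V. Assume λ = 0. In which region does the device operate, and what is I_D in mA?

Saturation; I_D = 2.59 mA

V_SG = V_S − V_G = 7.46 − 5.05 = 2.41 V; V_SD = V_S − V_D = 7.46 − 0.32 = 7.14 V.
V_ov = V_SG − |V_th| = 2.41 − 0.94 = 1.47 V.
Since V_SD = 7.14 V ≥ V_ov = 1.47 V, the device is in saturation.
I_D = ½ k_p V_ov² = 0.5 × 2.4 × 1.47² = 2.59 mA.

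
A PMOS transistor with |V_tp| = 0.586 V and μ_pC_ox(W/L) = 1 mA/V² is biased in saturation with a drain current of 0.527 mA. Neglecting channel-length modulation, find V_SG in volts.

In saturation I_D = ½ k_p (V_SG − |V_tp|)², so V_SG − |V_tp| = √(2 I_D / k_p) = √(2 × 0.527 / 1) = 1.03 V.
V_SG = 0.586 + 1.03 = 1.61 V.

V_SG = 1.61 V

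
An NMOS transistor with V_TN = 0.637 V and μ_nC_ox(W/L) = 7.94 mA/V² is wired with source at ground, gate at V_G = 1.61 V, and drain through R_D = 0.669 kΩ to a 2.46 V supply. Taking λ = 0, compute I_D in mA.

I_D = 2.91 mA

V_GS = V_G = 1.61 V, so V_ov = 1.61 − 0.637 = 0.973 V.
Assume saturation: I_D = ½ k_n V_ov² = 0.5 × 7.94 × 0.973² = 3.76 mA, giving V_DS = V_DD − I_D R_D = 2.46 − 3.76 × 0.669 = -0.0544 V.
But -0.0544 V < V_ov = 0.973 V, so the device is actually in triode.
In triode I_D = k_n[V_ov V_DS − ½ V_DS²] and I_D = (V_DD − V_DS)/R_D. Equating: 2.66 V_DS² − 6.168 V_DS + 2.46 = 0, giving V_DS = 0.511 V (the root below V_ov).
I_D = (2.46 − 0.511) / 0.669 = 2.91 mA.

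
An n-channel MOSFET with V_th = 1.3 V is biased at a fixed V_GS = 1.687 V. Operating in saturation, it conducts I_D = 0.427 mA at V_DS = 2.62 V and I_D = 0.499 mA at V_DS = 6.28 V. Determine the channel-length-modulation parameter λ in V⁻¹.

λ = 0.0524 V⁻¹

With V_GS fixed, I_D ∝ (1 + λ V_DS) in saturation, so I_D2/I_D1 = (1 + λ V_DS2)/(1 + λ V_DS1).
0.499/0.427 = 1.169 = (1 + 6.28 λ)/(1 + 2.62 λ).
Solving: λ (I_D1 V_DS2 − I_D2 V_DS1) = I_D2 − I_D1, so λ = (0.499 − 0.427) / (0.427 × 6.28 − 0.499 × 2.62) = 0.072 / 1.37 = 0.0524 V⁻¹.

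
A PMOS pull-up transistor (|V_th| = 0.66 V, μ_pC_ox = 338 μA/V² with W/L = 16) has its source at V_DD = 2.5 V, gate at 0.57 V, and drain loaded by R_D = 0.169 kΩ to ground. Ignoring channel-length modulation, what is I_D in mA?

V_SG = V_DD − V_G = 2.5 − 0.57 = 1.93 V, so V_ov = 1.93 − 0.66 = 1.27 V.
k_p = μ_pC_ox · (W/L) = 5.408 mA/V².
Assume saturation: I_D = ½ k_p V_ov² = 0.5 × 5.408 × 1.27² = 4.36 mA, giving V_SD = V_DD − I_D R_D = 2.5 − 4.36 × 0.169 = 1.76 V.
V_SD = 1.76 V ≥ V_ov = 1.27 V, confirming saturation.

I_D = 4.36 mA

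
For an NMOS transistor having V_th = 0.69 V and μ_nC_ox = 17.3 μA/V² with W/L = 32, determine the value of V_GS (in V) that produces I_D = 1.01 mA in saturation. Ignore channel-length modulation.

k_n = μ_nC_ox · (W/L) = 0.5536 mA/V².
In saturation I_D = ½ k_n (V_GS − V_th)², so V_GS − V_th = √(2 I_D / k_n) = √(2 × 1.01 / 0.5536) = 1.91 V.
V_GS = 0.69 + 1.91 = 2.6 V.

V_GS = 2.60 V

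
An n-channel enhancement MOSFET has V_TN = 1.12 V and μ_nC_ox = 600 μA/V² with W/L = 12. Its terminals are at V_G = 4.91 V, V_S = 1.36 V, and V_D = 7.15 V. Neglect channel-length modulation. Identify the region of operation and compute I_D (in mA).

V_GS = V_G − V_S = 4.91 − 1.36 = 3.55 V; V_DS = V_D − V_S = 7.15 − 1.36 = 5.79 V.
k_n = μ_nC_ox · (W/L) = 7.2 mA/V².
V_ov = V_GS − V_TN = 3.55 − 1.12 = 2.43 V.
Since V_DS = 5.79 V ≥ V_ov = 2.43 V, the device is in saturation.
I_D = ½ k_n V_ov² = 0.5 × 7.2 × 2.43² = 21.3 mA.

Saturation; I_D = 21.3 mA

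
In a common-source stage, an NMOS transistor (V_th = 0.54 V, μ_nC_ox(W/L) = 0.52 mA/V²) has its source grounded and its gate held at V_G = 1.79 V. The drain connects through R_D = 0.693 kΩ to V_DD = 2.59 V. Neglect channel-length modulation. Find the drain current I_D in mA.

I_D = 0.406 mA

V_GS = V_G = 1.79 V, so V_ov = 1.79 − 0.54 = 1.25 V.
Assume saturation: I_D = ½ k_n V_ov² = 0.5 × 0.52 × 1.25² = 0.406 mA, giving V_DS = V_DD − I_D R_D = 2.59 − 0.406 × 0.693 = 2.31 V.
V_DS = 2.31 V ≥ V_ov = 1.25 V, confirming saturation.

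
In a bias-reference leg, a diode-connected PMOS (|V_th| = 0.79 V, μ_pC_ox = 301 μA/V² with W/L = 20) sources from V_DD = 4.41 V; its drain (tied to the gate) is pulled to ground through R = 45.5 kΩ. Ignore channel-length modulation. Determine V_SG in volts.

V_SG = 0.949 V

With gate tied to drain, V_SG = V_SD ≥ V_SG − |V_th|, so the device is in saturation.
k_p = μ_pC_ox · (W/L) = 6.02 mA/V².
KCL at the drain: ½ k_p (V_SG − |V_th|)² = (V_DD − V_SG)/R.
Let x = V_SG − 0.79. Then 137 x² + x − 3.62 = 0, giving x = 0.159 V (positive root), so V_SG = 0.949 V.
I_D = (V_DD − V_SG)/R = (4.41 − 0.949) / 45.5 = 0.0761 mA.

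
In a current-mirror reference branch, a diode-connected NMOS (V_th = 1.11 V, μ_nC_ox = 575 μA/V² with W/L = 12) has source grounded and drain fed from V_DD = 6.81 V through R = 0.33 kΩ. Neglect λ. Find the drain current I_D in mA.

I_D = 11.7 mA

With gate tied to drain, V_GS = V_DS ≥ V_GS − V_th, so the device is in saturation.
k_n = μ_nC_ox · (W/L) = 6.9 mA/V².
KCL at the drain: ½ k_n (V_GS − V_th)² = (V_DD − V_GS)/R.
Let x = V_GS − 1.11. Then 1.14 x² + x − 5.7 = 0, giving x = 1.84 V (positive root), so V_GS = 2.95 V.
I_D = (V_DD − V_GS)/R = (6.81 − 2.95) / 0.33 = 11.7 mA.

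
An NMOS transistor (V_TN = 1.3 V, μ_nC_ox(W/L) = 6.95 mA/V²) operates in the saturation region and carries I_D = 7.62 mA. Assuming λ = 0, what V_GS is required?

V_GS = 2.78 V

In saturation I_D = ½ k_n (V_GS − V_TN)², so V_GS − V_TN = √(2 I_D / k_n) = √(2 × 7.62 / 6.95) = 1.48 V.
V_GS = 1.3 + 1.48 = 2.78 V.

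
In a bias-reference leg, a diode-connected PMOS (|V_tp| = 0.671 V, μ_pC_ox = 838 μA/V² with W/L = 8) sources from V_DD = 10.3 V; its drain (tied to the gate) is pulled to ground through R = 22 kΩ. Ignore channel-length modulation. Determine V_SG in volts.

V_SG = 1.03 V

With gate tied to drain, V_SG = V_SD ≥ V_SG − |V_tp|, so the device is in saturation.
k_p = μ_pC_ox · (W/L) = 6.704 mA/V².
KCL at the drain: ½ k_p (V_SG − |V_tp|)² = (V_DD − V_SG)/R.
Let x = V_SG − 0.671. Then 73.7 x² + x − 9.629 = 0, giving x = 0.355 V (positive root), so V_SG = 1.03 V.
I_D = (V_DD − V_SG)/R = (10.3 − 1.03) / 22 = 0.422 mA.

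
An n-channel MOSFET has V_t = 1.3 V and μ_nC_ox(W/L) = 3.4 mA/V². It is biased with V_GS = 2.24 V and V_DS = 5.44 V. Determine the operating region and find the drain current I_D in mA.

V_ov = V_GS − V_t = 2.24 − 1.3 = 0.94 V.
Since V_DS = 5.44 V ≥ V_ov = 0.94 V, the device is in saturation.
I_D = ½ k_n V_ov² = 0.5 × 3.4 × 0.94² = 1.5 mA.

Saturation; I_D = 1.50 mA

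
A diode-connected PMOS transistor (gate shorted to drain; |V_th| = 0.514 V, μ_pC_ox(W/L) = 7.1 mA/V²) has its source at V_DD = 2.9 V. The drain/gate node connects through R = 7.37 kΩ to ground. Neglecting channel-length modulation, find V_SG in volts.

With gate tied to drain, V_SG = V_SD ≥ V_SG − |V_th|, so the device is in saturation.
KCL at the drain: ½ k_p (V_SG − |V_th|)² = (V_DD − V_SG)/R.
Let x = V_SG − 0.514. Then 26.2 x² + x − 2.386 = 0, giving x = 0.283 V (positive root), so V_SG = 0.797 V.
I_D = (V_DD − V_SG)/R = (2.9 − 0.797) / 7.37 = 0.285 mA.

V_SG = 0.797 V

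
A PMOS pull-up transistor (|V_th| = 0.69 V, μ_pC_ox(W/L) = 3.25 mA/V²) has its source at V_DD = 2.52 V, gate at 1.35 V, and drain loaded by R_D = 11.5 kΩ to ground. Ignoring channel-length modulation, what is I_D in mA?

V_SG = V_DD − V_G = 2.52 − 1.35 = 1.17 V, so V_ov = 1.17 − 0.69 = 0.48 V.
Assume saturation: I_D = ½ k_p V_ov² = 0.5 × 3.25 × 0.48² = 0.374 mA, giving V_SD = V_DD − I_D R_D = 2.52 − 0.374 × 11.5 = -1.79 V.
But -1.79 V < V_ov = 0.48 V, so the device is actually in triode.
In triode I_D = k_p[V_ov V_SD − ½ V_SD²] and I_D = (V_DD − V_SD)/R_D. Equating: 18.7 V_SD² − 18.94 V_SD + 2.52 = 0, giving V_SD = 0.158 V (the root below V_ov).
I_D = (2.52 − 0.158) / 11.5 = 0.205 mA.

I_D = 0.205 mA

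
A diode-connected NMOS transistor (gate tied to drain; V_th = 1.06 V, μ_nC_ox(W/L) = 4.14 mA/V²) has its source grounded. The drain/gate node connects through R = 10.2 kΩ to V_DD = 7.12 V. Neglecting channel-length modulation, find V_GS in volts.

V_GS = 1.57 V

With gate tied to drain, V_GS = V_DS ≥ V_GS − V_th, so the device is in saturation.
KCL at the drain: ½ k_n (V_GS − V_th)² = (V_DD − V_GS)/R.
Let x = V_GS − 1.06. Then 21.1 x² + x − 6.06 = 0, giving x = 0.513 V (positive root), so V_GS = 1.57 V.
I_D = (V_DD − V_GS)/R = (7.12 − 1.57) / 10.2 = 0.544 mA.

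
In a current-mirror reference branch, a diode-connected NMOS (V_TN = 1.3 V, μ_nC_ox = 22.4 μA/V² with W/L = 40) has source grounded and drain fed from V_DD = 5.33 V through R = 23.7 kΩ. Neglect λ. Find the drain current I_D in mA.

I_D = 0.146 mA

With gate tied to drain, V_GS = V_DS ≥ V_GS − V_TN, so the device is in saturation.
k_n = μ_nC_ox · (W/L) = 0.896 mA/V².
KCL at the drain: ½ k_n (V_GS − V_TN)² = (V_DD − V_GS)/R.
Let x = V_GS − 1.3. Then 10.6 x² + x − 4.03 = 0, giving x = 0.571 V (positive root), so V_GS = 1.87 V.
I_D = (V_DD − V_GS)/R = (5.33 − 1.87) / 23.7 = 0.146 mA.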